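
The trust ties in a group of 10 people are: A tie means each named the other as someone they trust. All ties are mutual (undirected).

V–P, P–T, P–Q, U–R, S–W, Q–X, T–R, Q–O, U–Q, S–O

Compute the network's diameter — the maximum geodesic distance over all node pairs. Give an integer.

Eccentricity of each node (its greatest distance to any other): O:3, P:4, Q:3, R:5, S:4, T:5, U:4, V:5, W:5, X:4.
The maximum eccentricity is 5, realized for instance by the pair R–W via R – U – Q – O – S – W. So the diameter is 5.

5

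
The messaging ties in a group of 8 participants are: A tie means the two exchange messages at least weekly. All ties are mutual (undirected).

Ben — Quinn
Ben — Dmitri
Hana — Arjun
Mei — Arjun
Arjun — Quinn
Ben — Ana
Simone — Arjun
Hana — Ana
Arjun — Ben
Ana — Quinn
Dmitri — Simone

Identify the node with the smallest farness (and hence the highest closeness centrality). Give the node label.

Arjun

Farness (sum of distances to all others) for each node — Ana:13, Arjun:9, Ben:10, Dmitri:14, Hana:13, Mei:15, Quinn:11, Simone:13.
The smallest farness is 9, for Arjun, so Arjun has the highest closeness.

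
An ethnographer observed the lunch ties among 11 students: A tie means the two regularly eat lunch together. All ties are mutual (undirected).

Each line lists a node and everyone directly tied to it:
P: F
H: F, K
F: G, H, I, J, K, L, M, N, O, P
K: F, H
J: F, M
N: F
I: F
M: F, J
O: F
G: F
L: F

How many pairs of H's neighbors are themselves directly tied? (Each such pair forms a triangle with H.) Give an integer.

1

H's neighbors: F and K.
Neighbor pairs that are themselves tied: H–F–K. Each forms one triangle with H, for 1 in total.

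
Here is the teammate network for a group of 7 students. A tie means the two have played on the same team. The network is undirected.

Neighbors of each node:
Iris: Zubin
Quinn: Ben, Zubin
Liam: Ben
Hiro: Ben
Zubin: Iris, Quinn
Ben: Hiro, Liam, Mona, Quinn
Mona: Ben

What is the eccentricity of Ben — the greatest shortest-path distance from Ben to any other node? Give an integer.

Distances from Ben: Hiro:1, Iris:3, Liam:1, Mona:1, Quinn:1, Zubin:2.
The largest is 3 (to Iris), so the eccentricity of Ben is 3.

3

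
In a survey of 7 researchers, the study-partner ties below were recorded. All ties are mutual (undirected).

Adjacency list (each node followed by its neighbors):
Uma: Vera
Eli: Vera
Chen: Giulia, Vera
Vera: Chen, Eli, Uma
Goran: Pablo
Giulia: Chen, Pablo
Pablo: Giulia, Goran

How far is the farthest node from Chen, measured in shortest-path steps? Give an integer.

3

Distances from Chen: Eli:2, Giulia:1, Goran:3, Pablo:2, Uma:2, Vera:1.
The largest is 3 (to Goran), so the eccentricity of Chen is 3.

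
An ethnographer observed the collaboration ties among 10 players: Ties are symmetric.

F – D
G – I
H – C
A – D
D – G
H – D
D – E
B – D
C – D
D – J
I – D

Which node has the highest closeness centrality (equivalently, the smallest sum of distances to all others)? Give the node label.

Farness (sum of distances to all others) for each node — A:17, B:17, C:16, D:9, E:17, F:17, G:16, H:16, I:16, J:17.
The smallest farness is 9, for D, so D has the highest closeness.

D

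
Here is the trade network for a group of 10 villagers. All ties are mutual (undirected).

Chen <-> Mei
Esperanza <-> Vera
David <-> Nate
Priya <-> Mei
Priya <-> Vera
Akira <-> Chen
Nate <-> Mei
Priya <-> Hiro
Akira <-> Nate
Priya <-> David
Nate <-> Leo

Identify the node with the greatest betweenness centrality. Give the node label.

Unnormalized betweenness of each node: Akira:4/3, Chen:11/6, David:16/3, Esperanza:0, Hiro:0, Leo:0, Mei:37/3, Nate:40/3, Priya:125/6, Vera:8.
Priya has the largest value, 125/6, making it the main broker — the node through which the most shortest paths run.

Priya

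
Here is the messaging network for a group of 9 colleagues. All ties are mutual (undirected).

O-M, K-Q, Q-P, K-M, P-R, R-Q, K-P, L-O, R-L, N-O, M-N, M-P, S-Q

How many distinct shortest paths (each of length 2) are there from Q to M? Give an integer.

The shortest distance is 2. The length-2 paths are: Q–K–M; Q–P–M.
That gives 2 distinct shortest paths.

2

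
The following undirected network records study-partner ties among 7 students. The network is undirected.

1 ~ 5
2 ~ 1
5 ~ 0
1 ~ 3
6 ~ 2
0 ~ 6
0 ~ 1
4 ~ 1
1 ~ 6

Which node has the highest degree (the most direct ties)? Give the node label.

1

Degrees — 0:3, 1:6, 2:2, 3:1, 4:1, 5:2, 6:3.
The maximum is 6, attained only by 1.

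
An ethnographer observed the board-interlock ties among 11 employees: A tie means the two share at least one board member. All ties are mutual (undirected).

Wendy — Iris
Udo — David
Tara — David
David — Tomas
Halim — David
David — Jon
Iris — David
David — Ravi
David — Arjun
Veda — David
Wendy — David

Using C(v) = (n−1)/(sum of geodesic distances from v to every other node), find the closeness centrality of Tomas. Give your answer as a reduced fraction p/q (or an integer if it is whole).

Distances from Tomas: Arjun:2, David:1, Halim:2, Iris:2, Jon:2, Ravi:2, Tara:2, Udo:2, Veda:2, Wendy:2. Sum = 19.
n = 11, so closeness = 10/19.

10/19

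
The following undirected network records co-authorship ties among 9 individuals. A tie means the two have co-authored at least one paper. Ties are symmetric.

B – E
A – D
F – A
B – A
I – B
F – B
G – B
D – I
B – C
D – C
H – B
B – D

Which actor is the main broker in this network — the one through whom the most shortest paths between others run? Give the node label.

B

Unnormalized betweenness of each node: A:1/2, B:22, C:0, D:3/2, E:0, F:0, G:0, H:0, I:0.
B has the largest value, 22, making it the main broker — the node through which the most shortest paths run.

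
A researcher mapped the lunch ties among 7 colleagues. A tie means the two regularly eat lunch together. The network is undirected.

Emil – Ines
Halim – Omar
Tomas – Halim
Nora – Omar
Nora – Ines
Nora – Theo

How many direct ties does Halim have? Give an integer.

2

Halim is directly tied to Omar and Tomas. That is 2 neighbors, so the degree of Halim is 2.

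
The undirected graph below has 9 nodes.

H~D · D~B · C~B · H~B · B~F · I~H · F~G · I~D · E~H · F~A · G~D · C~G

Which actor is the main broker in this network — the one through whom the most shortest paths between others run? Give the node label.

B

Unnormalized betweenness of each node: A:0, B:21/2, C:1/3, D:35/6, E:0, F:22/3, G:7/2, H:17/2, I:0.
B has the largest value, 21/2, making it the main broker — the node through which the most shortest paths run.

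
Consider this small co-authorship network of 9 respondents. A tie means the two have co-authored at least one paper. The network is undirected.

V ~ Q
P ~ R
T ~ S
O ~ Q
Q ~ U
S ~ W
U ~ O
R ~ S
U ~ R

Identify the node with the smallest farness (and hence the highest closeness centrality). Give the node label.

R

Farness (sum of distances to all others) for each node — O:20, P:21, Q:19, R:14, S:17, T:24, U:15, V:26, W:24.
The smallest farness is 14, for R, so R has the highest closeness.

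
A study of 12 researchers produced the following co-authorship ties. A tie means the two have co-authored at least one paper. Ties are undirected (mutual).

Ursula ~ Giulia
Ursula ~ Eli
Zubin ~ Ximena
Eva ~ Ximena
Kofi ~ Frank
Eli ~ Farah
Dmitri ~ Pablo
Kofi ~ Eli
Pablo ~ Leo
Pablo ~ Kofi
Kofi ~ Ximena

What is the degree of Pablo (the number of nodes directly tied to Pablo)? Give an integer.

3

Pablo is directly tied to Dmitri, Kofi, and Leo. That is 3 neighbors, so the degree of Pablo is 3.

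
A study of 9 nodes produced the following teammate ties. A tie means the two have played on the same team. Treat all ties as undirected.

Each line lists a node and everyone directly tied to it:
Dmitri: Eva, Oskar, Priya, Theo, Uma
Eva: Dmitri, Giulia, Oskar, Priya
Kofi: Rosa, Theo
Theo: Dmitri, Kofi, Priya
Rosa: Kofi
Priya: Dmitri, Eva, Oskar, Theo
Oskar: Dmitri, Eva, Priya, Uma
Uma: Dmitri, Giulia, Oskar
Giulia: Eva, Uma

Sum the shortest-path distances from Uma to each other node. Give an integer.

Distances from Uma: Dmitri:1, Eva:2, Giulia:1, Kofi:3, Oskar:1, Priya:2, Rosa:4, Theo:2.
Sum = 1 + 2 + 1 + 3 + 1 + 2 + 4 + 2 = 16.

16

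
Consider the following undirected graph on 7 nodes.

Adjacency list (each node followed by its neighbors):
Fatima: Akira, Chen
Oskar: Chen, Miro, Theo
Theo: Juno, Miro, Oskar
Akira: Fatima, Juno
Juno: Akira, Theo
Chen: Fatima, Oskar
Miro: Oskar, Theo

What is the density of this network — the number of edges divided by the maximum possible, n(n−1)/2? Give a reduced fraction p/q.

8/21

There are 8 edges and 7 nodes, so the maximum possible is C(7,2) = 21.
Density = 8/21.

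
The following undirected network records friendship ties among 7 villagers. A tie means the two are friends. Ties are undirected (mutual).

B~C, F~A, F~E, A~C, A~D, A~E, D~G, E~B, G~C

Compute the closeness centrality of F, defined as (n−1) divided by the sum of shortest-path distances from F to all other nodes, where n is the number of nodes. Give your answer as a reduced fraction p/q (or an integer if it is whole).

Distances from F: A:1, B:2, C:2, D:2, E:1, G:3. Sum = 11.
n = 7, so closeness = 6/11.

6/11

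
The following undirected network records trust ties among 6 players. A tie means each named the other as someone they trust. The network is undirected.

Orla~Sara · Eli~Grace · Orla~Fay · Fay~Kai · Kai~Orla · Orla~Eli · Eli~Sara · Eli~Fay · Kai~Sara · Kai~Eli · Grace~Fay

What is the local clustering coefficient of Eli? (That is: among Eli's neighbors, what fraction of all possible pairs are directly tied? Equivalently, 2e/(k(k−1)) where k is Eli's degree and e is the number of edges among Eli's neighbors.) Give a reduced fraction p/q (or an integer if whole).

Eli's neighbors: Fay, Grace, Kai, Orla, and Sara (k = 5).
Possible neighbor pairs: C(5,2) = 10. Edges among them: Fay–Grace, Fay–Kai, Fay–Orla, Kai–Orla, Kai–Sara, Orla–Sara → e = 6.
Clustering(Eli) = 6/10 = 3/5.

3/5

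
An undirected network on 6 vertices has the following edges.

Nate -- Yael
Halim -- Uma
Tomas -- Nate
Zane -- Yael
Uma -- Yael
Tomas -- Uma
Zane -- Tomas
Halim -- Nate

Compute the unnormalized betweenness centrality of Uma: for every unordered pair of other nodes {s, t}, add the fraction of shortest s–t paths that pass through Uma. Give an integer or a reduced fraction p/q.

11/6

Pairs whose geodesics pass through Uma — Zane–Halim: 2/4; Tomas–Halim: 1/2; Tomas–Yael: 1/3; Halim–Yael: 1/2.
All other pairs contribute 0.
Summing the contributions gives betweenness(Uma) = 11/6.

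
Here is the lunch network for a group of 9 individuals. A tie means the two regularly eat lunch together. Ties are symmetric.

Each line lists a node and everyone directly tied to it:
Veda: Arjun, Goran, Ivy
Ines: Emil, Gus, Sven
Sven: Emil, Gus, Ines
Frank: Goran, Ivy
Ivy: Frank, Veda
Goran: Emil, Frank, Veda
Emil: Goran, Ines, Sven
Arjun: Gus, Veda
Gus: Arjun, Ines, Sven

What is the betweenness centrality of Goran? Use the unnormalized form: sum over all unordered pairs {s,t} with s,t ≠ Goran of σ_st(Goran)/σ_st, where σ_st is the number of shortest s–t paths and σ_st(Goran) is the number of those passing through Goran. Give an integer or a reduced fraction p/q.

113/12

Pairs whose geodesics pass through Goran — Veda–Sven: 1/2; Veda–Ines: 1/2; Veda–Emil: 1; Veda–Frank: 1/2; Arjun–Emil: 1/3; Arjun–Frank: 1/2; Gus–Frank: 3/4; Sven–Frank: 1; Sven–Ivy: 2/3; Ines–Frank: 1; Ines–Ivy: 2/3; Emil–Frank: 1; Emil–Ivy: 2/2.
All other pairs contribute 0.
Summing the contributions gives betweenness(Goran) = 113/12.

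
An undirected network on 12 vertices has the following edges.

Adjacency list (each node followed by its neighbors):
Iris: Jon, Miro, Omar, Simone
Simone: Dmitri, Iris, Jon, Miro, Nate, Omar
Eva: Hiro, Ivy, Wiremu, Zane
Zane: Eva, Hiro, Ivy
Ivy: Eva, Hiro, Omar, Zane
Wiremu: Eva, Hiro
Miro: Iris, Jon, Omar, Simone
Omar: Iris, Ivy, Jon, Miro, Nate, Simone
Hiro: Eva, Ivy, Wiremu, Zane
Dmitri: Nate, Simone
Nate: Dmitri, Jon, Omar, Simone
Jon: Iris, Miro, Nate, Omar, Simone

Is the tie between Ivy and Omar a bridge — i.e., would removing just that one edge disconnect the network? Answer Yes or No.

Yes

Without the Ivy–Omar edge there is no alternate route between Ivy and Omar, so the network disconnects. It is a bridge.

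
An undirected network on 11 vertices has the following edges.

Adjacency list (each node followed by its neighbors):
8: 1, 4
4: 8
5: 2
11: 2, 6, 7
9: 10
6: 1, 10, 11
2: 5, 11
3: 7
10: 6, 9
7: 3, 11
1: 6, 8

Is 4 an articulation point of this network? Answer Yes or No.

No

Even without 4, every remaining node can still reach every other (the residual graph is connected), so 4 is not a cut vertex.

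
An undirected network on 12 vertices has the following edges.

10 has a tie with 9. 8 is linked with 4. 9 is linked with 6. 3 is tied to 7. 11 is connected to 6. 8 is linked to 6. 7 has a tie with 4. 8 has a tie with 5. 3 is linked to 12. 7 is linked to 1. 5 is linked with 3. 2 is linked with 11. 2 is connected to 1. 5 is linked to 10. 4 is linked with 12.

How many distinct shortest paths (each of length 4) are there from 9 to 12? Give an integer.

2

The shortest distance is 4. The length-4 paths are: 9–10–5–3–12; 9–6–8–4–12.
That gives 2 distinct shortest paths.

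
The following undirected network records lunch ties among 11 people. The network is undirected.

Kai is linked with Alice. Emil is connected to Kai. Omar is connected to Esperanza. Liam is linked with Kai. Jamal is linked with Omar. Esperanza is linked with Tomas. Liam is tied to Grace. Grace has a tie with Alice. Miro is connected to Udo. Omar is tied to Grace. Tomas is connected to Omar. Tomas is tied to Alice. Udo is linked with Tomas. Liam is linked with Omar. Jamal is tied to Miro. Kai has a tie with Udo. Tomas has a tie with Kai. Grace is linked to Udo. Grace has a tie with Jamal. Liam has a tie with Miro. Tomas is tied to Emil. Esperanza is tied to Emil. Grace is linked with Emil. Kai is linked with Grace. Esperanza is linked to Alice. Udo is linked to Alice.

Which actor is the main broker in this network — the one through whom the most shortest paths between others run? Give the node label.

Grace

Unnormalized betweenness of each node: Alice:97/60, Emil:13/15, Esperanza:11/12, Grace:31/4, Jamal:5/4, Kai:59/20, Liam:9/4, Miro:7/6, Omar:73/15, Tomas:10/3, Udo:121/30.
Grace has the largest value, 31/4, making it the main broker — the node through which the most shortest paths run.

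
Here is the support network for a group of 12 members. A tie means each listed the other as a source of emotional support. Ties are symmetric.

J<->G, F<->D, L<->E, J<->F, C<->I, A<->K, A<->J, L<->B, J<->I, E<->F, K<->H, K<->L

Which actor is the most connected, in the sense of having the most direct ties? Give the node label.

Degrees — A:2, B:1, C:1, D:1, E:2, F:3, G:1, H:1, I:2, J:4, K:3, L:3.
The maximum is 4, attained only by J.

J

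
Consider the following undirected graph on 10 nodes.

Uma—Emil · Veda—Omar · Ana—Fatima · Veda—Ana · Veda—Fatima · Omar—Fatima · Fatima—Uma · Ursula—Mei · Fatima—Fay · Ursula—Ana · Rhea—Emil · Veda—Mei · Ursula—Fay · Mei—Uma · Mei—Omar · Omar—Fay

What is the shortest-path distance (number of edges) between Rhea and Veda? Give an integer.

One shortest route is Rhea – Emil – Uma – Mei – Veda, which uses 4 edges, and at distance 3 from Rhea we only reach {Fatima, Mei}, which does not include Veda. So d(Rhea,Veda) = 4.

4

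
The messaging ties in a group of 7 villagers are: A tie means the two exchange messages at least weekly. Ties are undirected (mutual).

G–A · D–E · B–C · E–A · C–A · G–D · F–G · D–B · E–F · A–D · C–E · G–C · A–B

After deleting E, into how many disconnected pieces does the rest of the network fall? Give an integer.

1

E's neighbors (A, C, D, and F) remain reachable from one another through other ties, so the rest of the network stays in one piece.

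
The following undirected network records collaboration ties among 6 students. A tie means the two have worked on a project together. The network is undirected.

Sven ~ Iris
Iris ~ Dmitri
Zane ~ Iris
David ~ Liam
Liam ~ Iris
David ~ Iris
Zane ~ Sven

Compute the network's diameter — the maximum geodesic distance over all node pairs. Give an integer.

2

Eccentricity of each node (its greatest distance to any other): David:2, Dmitri:2, Iris:1, Liam:2, Sven:2, Zane:2.
The maximum eccentricity is 2, realized for instance by the pair Sven–Dmitri via Sven – Iris – Dmitri. So the diameter is 2.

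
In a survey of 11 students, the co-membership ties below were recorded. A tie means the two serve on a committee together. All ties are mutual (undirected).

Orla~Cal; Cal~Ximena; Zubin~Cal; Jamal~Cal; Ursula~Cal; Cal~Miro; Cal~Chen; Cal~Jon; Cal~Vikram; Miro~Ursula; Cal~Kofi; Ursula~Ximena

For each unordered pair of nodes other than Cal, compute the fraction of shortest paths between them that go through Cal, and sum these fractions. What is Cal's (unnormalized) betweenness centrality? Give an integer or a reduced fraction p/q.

Pairs whose geodesics pass through Cal — Kofi–Vikram: 1; Kofi–Jamal: 1; Kofi–Orla: 1; Kofi–Miro: 1; Kofi–Jon: 1; Kofi–Chen: 1; Kofi–Ximena: 1; Kofi–Ursula: 1; Kofi–Zubin: 1; Vikram–Jamal: 1; Vikram–Orla: 1; Vikram–Miro: 1; Vikram–Jon: 1; Vikram–Chen: 1 … (+29 more pairs).
All other pairs contribute 0.
Summing the contributions gives betweenness(Cal) = 85/2.

85/2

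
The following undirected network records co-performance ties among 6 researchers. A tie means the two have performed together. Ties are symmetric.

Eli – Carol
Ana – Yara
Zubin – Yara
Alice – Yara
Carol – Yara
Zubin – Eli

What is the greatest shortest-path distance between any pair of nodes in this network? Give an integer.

3

Eccentricity of each node (its greatest distance to any other): Alice:3, Ana:3, Carol:2, Eli:3, Yara:2, Zubin:2.
The maximum eccentricity is 3, realized for instance by the pair Eli–Ana via Eli – Carol – Yara – Ana. So the diameter is 3.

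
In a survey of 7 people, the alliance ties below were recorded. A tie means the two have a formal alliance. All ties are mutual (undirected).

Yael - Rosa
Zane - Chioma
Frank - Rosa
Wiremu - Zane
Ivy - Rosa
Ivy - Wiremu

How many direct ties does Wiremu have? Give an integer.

Wiremu is directly tied to Ivy and Zane. That is 2 neighbors, so the degree of Wiremu is 2.

2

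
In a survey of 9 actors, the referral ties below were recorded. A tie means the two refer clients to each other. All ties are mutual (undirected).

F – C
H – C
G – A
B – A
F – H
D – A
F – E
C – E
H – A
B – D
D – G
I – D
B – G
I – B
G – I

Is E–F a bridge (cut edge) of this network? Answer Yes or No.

No

Even without that edge, E still reaches F via E – C – F, so the network stays connected. Not a bridge.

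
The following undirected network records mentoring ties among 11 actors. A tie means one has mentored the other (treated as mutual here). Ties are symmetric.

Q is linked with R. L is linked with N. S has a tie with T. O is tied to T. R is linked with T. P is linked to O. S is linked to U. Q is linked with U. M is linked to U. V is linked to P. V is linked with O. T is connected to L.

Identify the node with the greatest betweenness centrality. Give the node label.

Unnormalized betweenness of each node: L:9, M:0, N:0, O:16, P:0, Q:2, R:6, S:12, T:32, U:10, V:0.
T has the largest value, 32, making it the main broker — the node through which the most shortest paths run.

T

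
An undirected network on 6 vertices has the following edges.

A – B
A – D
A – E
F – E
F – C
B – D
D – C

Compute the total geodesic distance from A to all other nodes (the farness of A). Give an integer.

7

Distances from A: B:1, C:2, D:1, E:1, F:2.
Sum = 1 + 2 + 1 + 1 + 2 = 7.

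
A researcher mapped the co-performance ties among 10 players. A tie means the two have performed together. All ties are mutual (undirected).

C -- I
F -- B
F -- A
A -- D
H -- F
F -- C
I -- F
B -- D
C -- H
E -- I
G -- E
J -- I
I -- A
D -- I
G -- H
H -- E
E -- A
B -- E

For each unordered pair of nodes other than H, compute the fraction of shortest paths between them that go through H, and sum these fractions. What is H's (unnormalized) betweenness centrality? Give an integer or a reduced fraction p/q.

11/4

Pairs whose geodesics pass through H — G–F: 1; G–C: 1; F–E: 1/4; E–C: 1/2.
All other pairs contribute 0.
Summing the contributions gives betweenness(H) = 11/4.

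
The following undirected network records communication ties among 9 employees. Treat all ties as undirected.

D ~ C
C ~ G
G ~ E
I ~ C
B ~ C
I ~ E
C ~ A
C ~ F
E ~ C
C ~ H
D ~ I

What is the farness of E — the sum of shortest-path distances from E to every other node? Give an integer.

13

Distances from E: A:2, B:2, C:1, D:2, F:2, G:1, H:2, I:1.
Sum = 2 + 2 + 1 + 2 + 2 + 1 + 2 + 1 = 13.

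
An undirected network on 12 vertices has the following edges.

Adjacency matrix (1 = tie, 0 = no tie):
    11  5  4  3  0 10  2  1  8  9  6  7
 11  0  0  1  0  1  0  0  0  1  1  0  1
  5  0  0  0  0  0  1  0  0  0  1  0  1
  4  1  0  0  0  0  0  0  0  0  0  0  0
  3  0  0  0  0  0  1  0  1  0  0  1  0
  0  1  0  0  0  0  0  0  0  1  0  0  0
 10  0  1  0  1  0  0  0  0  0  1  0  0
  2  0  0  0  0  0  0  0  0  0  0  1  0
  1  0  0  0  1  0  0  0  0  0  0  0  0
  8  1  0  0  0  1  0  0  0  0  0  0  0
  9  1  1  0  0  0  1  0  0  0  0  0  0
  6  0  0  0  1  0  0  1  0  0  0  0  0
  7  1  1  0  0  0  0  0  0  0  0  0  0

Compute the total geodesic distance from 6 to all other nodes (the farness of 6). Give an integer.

Distances from 6: 0:5, 1:2, 2:1, 3:1, 4:5, 5:3, 7:4, 8:5, 9:3, 10:2, 11:4.
Sum = 5 + 2 + 1 + 1 + 5 + 3 + 4 + 5 + 3 + 2 + 4 = 35.

35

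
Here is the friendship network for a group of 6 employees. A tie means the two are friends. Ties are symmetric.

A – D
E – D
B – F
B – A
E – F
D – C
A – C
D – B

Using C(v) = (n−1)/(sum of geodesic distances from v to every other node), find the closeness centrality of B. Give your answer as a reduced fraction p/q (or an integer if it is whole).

5/7

Distances from B: A:1, C:2, D:1, E:2, F:1. Sum = 7.
n = 6, so closeness = 5/7.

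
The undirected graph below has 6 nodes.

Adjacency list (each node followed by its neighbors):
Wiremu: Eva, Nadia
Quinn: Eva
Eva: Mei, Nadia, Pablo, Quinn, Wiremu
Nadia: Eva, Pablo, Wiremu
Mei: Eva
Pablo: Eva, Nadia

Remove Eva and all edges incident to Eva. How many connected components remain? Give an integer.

Without Eva, the remaining ties split the others into: {Nadia, Pablo, Wiremu}; {Mei}; {Quinn}.
That's 3 separate components.

3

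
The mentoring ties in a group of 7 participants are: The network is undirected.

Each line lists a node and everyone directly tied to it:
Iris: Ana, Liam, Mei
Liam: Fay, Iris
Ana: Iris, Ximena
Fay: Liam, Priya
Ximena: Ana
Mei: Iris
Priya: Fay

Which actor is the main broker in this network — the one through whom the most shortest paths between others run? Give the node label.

Unnormalized betweenness of each node: Ana:5, Fay:5, Iris:11, Liam:8, Mei:0, Priya:0, Ximena:0.
Iris has the largest value, 11, making it the main broker — the node through which the most shortest paths run.

Iris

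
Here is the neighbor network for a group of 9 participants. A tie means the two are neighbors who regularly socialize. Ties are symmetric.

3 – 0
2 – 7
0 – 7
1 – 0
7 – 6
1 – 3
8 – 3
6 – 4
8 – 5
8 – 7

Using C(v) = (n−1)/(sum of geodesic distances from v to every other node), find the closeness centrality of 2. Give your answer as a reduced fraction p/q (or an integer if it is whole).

8/19

Distances from 2: 0:2, 1:3, 3:3, 4:3, 5:3, 6:2, 7:1, 8:2. Sum = 19.
n = 9, so closeness = 8/19.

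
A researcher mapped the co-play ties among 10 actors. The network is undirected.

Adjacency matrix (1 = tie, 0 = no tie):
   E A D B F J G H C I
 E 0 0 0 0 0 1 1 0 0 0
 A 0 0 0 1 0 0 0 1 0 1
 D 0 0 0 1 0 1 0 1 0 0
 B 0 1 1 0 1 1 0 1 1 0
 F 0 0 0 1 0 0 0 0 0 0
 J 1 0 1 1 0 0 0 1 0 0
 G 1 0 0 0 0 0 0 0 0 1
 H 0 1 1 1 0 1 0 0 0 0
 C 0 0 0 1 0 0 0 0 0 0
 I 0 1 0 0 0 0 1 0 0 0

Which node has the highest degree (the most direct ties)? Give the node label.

Degrees — A:3, B:6, C:1, D:3, E:2, F:1, G:2, H:4, I:2, J:4.
The maximum is 6, attained only by B.

B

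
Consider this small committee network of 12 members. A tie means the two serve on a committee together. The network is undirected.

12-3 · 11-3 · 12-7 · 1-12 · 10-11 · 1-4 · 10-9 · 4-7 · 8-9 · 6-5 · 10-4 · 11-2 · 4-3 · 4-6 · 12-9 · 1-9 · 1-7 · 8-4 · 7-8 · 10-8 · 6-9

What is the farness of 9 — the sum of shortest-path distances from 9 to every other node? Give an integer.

Distances from 9: 1:1, 2:3, 3:2, 4:2, 5:2, 6:1, 7:2, 8:1, 10:1, 11:2, 12:1.
Sum = 1 + 3 + 2 + 2 + 2 + 1 + 2 + 1 + 1 + 2 + 1 = 18.

18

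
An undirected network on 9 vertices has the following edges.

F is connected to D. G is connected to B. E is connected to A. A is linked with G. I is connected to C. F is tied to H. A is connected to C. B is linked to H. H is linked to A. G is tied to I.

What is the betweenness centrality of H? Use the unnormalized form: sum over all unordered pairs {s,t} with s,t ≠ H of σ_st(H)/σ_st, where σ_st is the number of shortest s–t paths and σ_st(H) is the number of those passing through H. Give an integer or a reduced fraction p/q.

40/3

Pairs whose geodesics pass through H — D–G: 2/2; D–A: 1; D–B: 1; D–E: 1; D–C: 1; D–I: 3/3; G–F: 2/2; A–B: 1/2; A–F: 1; B–E: 1/2; B–C: 1/3; B–F: 1; E–F: 1; C–F: 1 … (+1 more pairs).
All other pairs contribute 0.
Summing the contributions gives betweenness(H) = 40/3.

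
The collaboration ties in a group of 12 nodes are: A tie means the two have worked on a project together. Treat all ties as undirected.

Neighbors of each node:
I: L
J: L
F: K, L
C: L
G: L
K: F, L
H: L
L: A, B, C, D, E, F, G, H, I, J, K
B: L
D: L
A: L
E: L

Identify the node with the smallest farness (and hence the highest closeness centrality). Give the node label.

Farness (sum of distances to all others) for each node — A:21, B:21, C:21, D:21, E:21, F:20, G:21, H:21, I:21, J:21, K:20, L:11.
The smallest farness is 11, for L, so L has the highest closeness.

L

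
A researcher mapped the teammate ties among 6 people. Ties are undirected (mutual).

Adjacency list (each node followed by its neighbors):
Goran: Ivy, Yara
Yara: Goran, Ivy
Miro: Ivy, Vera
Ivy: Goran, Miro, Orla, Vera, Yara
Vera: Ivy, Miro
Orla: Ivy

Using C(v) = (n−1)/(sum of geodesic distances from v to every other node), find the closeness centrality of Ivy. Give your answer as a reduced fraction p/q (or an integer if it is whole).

Distances from Ivy: Goran:1, Miro:1, Orla:1, Vera:1, Yara:1. Sum = 5.
n = 6, so closeness = 5/5 = 1.

1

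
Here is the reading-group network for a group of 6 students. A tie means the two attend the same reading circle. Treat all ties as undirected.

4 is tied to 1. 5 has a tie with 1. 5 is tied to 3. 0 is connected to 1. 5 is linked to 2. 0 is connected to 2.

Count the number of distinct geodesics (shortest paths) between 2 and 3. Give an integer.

The shortest distance is 2, and the only length-2 path is 2–5–3. So there is exactly 1 shortest path.

1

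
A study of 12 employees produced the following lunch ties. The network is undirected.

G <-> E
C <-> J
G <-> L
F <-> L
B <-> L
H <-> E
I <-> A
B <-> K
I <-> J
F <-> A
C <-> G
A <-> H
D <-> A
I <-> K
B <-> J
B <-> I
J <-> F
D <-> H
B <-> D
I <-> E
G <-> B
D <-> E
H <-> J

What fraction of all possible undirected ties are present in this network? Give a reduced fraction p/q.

There are 23 edges and 12 nodes, so the maximum possible is C(12,2) = 66.
Density = 23/66.

23/66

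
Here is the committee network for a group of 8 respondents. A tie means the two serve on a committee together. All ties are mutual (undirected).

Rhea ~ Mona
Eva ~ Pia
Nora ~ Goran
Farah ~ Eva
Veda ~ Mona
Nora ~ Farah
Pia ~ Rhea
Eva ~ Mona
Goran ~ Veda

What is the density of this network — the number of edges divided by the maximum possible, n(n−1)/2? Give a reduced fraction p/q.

There are 9 edges and 8 nodes, so the maximum possible is C(8,2) = 28.
Density = 9/28.

9/28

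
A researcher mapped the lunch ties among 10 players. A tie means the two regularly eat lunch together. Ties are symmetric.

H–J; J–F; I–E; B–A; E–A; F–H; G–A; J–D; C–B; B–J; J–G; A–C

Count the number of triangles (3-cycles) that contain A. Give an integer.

A's neighbors: B, C, E, and G.
Neighbor pairs that are themselves tied: A–B–C. Each forms one triangle with A, for 1 in total.

1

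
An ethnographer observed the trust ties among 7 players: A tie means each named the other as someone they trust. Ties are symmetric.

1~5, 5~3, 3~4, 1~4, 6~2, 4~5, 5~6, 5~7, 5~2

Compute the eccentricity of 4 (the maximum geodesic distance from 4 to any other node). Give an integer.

2

Distances from 4: 1:1, 2:2, 3:1, 5:1, 6:2, 7:2.
The largest is 2 (to 7, 2, and 6), so the eccentricity of 4 is 2.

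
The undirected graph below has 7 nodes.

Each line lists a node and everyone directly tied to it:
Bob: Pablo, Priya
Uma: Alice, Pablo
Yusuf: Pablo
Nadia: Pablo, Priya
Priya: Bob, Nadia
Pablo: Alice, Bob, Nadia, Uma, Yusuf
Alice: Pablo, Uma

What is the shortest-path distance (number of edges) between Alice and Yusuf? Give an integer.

One shortest route is Alice – Pablo – Yusuf, which uses 2 edges, and Alice and Yusuf are not directly tied, so nothing shorter exists. So d(Alice,Yusuf) = 2.

2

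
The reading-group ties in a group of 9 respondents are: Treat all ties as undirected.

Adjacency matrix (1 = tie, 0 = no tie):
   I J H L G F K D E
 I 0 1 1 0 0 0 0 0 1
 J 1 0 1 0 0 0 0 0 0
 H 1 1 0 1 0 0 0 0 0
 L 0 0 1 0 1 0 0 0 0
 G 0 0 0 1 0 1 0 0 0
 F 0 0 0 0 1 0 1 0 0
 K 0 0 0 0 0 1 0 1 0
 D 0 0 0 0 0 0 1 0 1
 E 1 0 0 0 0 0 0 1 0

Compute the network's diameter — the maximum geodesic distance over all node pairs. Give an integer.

4

Eccentricity of each node (its greatest distance to any other): D:4, E:4, F:4, G:4, H:4, I:4, J:4, K:4, L:4.
The maximum eccentricity is 4, realized for instance by the pair I–F via I – H – L – G – F. So the diameter is 4.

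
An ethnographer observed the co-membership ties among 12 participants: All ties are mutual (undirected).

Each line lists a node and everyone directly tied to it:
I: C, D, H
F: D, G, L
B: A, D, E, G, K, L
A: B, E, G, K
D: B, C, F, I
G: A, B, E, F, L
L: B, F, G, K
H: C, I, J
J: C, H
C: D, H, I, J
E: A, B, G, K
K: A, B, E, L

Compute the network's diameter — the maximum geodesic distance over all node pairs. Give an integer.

Eccentricity of each node (its greatest distance to any other): A:4, B:3, C:3, D:2, E:4, F:3, G:4, H:4, I:3, J:4, K:4, L:4.
The maximum eccentricity is 4, realized for instance by the pair K–J via K – B – D – C – J. So the diameter is 4.

4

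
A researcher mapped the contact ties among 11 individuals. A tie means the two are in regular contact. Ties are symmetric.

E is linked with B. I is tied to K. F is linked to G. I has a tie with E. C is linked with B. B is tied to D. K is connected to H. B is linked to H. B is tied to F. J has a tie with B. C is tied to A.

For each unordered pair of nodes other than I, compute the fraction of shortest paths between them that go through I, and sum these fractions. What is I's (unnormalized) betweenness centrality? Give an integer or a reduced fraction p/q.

Pairs whose geodesics pass through I — K–E: 1.
All other pairs contribute 0.
Summing the contributions gives betweenness(I) = 1.

1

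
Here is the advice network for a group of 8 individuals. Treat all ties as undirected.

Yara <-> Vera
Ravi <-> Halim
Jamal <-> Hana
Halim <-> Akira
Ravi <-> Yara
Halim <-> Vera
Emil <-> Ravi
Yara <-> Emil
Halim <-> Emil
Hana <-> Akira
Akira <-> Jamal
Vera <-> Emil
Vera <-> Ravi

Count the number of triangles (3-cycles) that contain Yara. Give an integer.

3

Yara's neighbors: Emil, Ravi, and Vera.
Neighbor pairs that are themselves tied: Yara–Emil–Ravi; Yara–Emil–Vera; Yara–Ravi–Vera. Each forms one triangle with Yara, for 3 in total.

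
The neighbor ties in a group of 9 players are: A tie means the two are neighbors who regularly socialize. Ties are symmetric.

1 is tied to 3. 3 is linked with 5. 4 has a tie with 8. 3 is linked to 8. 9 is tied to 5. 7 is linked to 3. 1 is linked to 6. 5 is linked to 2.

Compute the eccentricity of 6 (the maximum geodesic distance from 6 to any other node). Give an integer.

Distances from 6: 1:1, 2:4, 3:2, 4:4, 5:3, 7:3, 8:3, 9:4.
The largest is 4 (to 2, 9, and 4), so the eccentricity of 6 is 4.

4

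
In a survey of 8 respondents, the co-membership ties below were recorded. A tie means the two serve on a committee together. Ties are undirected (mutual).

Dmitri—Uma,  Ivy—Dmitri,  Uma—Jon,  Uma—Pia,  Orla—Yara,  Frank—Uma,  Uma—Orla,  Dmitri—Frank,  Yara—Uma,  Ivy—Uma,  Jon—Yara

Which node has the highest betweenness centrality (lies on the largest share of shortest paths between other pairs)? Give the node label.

Unnormalized betweenness of each node: Dmitri:1/2, Frank:0, Ivy:0, Jon:0, Orla:0, Pia:0, Uma:16, Yara:1/2.
Uma has the largest value, 16, making it the main broker — the node through which the most shortest paths run.

Uma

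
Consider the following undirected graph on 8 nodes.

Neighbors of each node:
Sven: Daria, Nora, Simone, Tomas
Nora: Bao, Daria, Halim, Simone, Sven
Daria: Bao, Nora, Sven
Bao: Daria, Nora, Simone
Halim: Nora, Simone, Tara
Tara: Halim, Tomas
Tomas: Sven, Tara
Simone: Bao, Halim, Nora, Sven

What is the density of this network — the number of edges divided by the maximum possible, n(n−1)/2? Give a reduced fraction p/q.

13/28

There are 13 edges and 8 nodes, so the maximum possible is C(8,2) = 28.
Density = 13/28.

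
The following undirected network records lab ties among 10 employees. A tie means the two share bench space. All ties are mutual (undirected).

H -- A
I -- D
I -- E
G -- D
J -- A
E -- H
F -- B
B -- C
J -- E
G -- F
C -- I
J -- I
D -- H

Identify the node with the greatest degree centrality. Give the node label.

I

Degrees — A:2, B:2, C:2, D:3, E:3, F:2, G:2, H:3, I:4, J:3.
The maximum is 4, attained only by I.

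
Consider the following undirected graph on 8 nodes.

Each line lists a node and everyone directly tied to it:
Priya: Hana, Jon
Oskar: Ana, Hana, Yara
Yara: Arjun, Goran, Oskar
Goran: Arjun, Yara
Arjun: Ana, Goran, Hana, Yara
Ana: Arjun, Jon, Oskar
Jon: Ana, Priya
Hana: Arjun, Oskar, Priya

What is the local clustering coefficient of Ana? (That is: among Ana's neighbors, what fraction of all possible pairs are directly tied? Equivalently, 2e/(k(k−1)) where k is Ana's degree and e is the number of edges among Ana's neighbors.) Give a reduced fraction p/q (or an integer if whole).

0

Ana's neighbors: Arjun, Jon, and Oskar (k = 3).
Possible neighbor pairs: C(3,2) = 3. Edges among them: none → e = 0.
Clustering(Ana) = 0/3 = 0.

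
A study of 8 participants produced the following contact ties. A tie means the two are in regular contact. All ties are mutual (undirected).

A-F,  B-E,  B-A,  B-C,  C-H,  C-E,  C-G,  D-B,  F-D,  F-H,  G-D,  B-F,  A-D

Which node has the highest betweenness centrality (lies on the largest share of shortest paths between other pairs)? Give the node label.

B

Unnormalized betweenness of each node: A:0, B:5, C:4, D:5/2, E:0, F:5/2, G:1/2, H:1/2.
B has the largest value, 5, making it the main broker — the node through which the most shortest paths run.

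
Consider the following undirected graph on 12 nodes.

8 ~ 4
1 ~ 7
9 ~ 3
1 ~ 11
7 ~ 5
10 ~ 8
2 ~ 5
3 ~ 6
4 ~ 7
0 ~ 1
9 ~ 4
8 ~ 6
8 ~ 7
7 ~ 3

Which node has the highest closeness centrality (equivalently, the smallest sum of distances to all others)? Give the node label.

7

Farness (sum of distances to all others) for each node — 0:33, 1:23, 2:35, 3:23, 4:22, 5:25, 6:28, 7:17, 8:21, 9:29, 10:31, 11:33.
The smallest farness is 17, for 7, so 7 has the highest closeness.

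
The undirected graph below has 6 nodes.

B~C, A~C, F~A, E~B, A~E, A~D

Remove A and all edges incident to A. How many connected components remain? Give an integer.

3

Without A, the remaining ties split the others into: {B, C, E}; {F}; {D}.
That's 3 separate components.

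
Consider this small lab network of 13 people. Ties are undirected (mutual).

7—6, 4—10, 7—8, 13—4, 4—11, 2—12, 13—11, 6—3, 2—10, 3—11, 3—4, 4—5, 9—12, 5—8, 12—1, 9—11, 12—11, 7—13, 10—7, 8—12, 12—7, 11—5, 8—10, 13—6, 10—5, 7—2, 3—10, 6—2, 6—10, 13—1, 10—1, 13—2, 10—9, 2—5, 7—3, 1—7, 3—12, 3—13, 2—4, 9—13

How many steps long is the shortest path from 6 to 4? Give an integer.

2

One shortest route is 6 – 10 – 4, which uses 2 edges, and 6 and 4 are not directly tied, so nothing shorter exists. So d(6,4) = 2.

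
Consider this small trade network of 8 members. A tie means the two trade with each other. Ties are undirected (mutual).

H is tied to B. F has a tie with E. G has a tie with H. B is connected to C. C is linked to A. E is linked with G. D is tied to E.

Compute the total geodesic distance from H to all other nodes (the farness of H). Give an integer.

Distances from H: A:3, B:1, C:2, D:3, E:2, F:3, G:1.
Sum = 3 + 1 + 2 + 3 + 2 + 3 + 1 = 15.

15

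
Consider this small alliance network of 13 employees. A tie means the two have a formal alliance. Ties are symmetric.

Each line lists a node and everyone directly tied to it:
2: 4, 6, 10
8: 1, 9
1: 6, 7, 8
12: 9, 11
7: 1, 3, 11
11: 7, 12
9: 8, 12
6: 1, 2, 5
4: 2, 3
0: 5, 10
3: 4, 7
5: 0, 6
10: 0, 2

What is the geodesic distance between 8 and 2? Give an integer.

3

One shortest route is 8 – 1 – 6 – 2, which uses 3 edges, and at distance 2 from 8 we only reach {6, 7, 12}, which does not include 2. So d(8,2) = 3.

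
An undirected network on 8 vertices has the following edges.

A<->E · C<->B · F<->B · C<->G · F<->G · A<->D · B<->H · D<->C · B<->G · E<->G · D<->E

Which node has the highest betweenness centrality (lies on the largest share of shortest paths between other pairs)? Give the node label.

Unnormalized betweenness of each node: A:0, B:41/6, C:25/6, D:5/2, E:23/6, F:0, G:20/3, H:0.
B has the largest value, 41/6, making it the main broker — the node through which the most shortest paths run.

B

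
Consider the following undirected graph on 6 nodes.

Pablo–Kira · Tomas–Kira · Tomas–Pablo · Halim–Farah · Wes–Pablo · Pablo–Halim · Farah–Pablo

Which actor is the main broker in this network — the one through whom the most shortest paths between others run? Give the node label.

Pablo

Unnormalized betweenness of each node: Farah:0, Halim:0, Kira:0, Pablo:8, Tomas:0, Wes:0.
Pablo has the largest value, 8, making it the main broker — the node through which the most shortest paths run.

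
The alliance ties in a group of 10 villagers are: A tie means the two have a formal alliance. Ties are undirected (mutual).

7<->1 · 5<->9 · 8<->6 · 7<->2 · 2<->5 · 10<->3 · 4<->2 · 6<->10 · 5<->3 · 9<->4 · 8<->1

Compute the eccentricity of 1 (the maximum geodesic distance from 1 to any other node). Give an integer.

Distances from 1: 2:2, 3:4, 4:3, 5:3, 6:2, 7:1, 8:1, 9:4, 10:3.
The largest is 4 (to 3 and 9), so the eccentricity of 1 is 4.

4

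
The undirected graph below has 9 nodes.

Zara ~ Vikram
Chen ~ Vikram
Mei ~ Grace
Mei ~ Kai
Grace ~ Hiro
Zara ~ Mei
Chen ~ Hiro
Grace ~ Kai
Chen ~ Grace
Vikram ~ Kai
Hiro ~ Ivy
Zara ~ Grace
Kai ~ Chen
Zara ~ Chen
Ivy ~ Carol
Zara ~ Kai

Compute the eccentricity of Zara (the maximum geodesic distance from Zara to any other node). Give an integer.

4

Distances from Zara: Carol:4, Chen:1, Grace:1, Hiro:2, Ivy:3, Kai:1, Mei:1, Vikram:1.
The largest is 4 (to Carol), so the eccentricity of Zara is 4.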